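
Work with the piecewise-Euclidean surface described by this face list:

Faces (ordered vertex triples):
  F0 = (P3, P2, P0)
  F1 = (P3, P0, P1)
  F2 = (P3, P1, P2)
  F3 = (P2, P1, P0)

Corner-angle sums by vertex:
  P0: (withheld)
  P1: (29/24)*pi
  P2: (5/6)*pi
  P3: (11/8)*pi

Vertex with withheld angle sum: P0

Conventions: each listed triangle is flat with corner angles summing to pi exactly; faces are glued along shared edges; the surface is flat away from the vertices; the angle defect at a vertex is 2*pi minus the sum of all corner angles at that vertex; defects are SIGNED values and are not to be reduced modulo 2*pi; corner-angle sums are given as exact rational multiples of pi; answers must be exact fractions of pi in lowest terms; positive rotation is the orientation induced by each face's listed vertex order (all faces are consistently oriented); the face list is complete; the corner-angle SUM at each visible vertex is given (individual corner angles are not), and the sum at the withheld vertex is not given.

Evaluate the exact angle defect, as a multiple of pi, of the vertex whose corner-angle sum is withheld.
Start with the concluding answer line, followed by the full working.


Answer: defect(P0) = (17/12)*pi

V = 4, E = 6, F = 4; chi = V - E + F = 2
Gauss-Bonnet: total defect = 2*pi*chi = 4*pi; visible defects sum to (31/12)*pi


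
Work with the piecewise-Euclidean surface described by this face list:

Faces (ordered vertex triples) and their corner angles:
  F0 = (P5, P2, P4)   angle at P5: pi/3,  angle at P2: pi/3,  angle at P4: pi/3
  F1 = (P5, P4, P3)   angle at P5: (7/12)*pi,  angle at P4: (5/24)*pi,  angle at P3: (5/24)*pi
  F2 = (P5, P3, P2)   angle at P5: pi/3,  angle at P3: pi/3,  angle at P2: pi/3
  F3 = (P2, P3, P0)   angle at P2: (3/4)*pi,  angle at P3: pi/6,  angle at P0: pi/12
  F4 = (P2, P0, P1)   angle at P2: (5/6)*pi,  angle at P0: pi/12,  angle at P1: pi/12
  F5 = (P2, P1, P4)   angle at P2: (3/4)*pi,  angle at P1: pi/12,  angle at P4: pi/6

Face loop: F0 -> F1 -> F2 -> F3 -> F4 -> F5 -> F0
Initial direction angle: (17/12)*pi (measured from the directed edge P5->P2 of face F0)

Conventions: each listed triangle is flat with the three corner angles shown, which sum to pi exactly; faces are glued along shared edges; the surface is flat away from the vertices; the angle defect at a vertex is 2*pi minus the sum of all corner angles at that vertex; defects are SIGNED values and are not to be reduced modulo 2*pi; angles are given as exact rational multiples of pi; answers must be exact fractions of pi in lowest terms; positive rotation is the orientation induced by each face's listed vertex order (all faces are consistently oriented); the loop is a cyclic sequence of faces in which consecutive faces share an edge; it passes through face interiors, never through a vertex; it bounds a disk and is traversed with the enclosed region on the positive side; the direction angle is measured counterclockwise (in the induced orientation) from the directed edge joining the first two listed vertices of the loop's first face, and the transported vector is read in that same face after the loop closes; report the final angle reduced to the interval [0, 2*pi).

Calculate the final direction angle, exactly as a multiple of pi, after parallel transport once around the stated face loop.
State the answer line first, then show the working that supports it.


Answer: final direction angle = (7/6)*pi

enclosed vertex P2: corner angles sum to 3*pi, defect = 2*pi - 3*pi = -pi
enclosed vertex P5: corner angles sum to (5/4)*pi, defect = 2*pi - (5/4)*pi = (3/4)*pi
final direction = starting direction + enclosed defect total, reduced mod 2*pi (induced orientation)
final angle = (17/12)*pi - pi/4 = (7/6)*pi (mod 2*pi)


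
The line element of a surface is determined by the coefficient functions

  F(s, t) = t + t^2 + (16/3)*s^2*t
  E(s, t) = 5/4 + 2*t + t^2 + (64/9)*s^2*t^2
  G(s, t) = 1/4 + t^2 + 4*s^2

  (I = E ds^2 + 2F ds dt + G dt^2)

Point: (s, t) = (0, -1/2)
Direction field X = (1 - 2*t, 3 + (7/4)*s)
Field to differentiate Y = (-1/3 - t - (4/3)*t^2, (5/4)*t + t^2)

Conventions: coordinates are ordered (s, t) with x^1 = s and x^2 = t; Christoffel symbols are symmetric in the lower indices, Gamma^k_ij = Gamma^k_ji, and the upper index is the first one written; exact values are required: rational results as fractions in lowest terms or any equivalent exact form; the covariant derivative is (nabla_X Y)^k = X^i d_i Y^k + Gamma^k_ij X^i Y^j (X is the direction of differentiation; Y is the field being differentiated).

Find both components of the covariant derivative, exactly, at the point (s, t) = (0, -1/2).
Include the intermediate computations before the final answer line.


E = 1/2, F = -1/4, G = 1/2 at the point
E_s = 0, E_t = 1, F_s = 0, F_t = 0, G_s = 0, G_t = -1
EG - F^2 = 3/16;  g^inv = (16/3) * [[1/2, 1/4], [1/4, 1/2]]
first-kind symbols [ij,l] = (1/2)(d_i g_jl + d_j g_il - d_l g_ij): [ss,s] = E_s/2 = 0, [ss,t] = F_s - E_t/2 = -1/2, [st,s] = E_t/2 = 1/2, [st,t] = G_s/2 = 0, [tt,s] = F_t - G_s/2 = 0, [tt,t] = G_t/2 = -1/2
Gamma^s_ij = (G*[ij,s] - F*[ij,t])/(EG - F^2), Gamma^t_ij = (E*[ij,t] - F*[ij,s])/(EG - F^2)
Gamma_sss = -2/3, Gamma_sst = 4/3, Gamma_stt = -2/3, Gamma_tss = -4/3, Gamma_tst = 2/3, Gamma_ttt = -4/3
X = (2, 3), Y = (-1/6, -3/8) at the point

Answer: (nabla_X Y)^s = 11/36, (nabla_X Y)^t = 67/36


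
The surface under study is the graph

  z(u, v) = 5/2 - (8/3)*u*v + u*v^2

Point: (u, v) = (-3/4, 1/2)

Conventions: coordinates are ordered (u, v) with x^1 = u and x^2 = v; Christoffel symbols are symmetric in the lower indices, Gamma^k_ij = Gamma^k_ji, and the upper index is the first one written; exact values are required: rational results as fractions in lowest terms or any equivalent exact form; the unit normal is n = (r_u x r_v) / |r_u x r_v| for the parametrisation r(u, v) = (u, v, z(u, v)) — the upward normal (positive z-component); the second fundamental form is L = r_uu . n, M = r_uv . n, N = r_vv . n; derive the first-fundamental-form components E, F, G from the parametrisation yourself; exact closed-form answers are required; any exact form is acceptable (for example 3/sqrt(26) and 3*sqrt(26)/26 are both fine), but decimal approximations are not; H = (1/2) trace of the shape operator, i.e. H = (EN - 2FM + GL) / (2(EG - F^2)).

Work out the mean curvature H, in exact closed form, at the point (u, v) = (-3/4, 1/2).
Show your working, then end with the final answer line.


z_u = -13/12, z_v = 5/4, z_uu = 0, z_uv = -5/3, z_vv = -3/2
E = 313/144, F = -65/48, G = 41/16; answer radicand W^2 = 269/72
unnormalised second-form numerators: l = 0, m = -5/3, n = -3/2; L = l/sqrt(269/72), and similarly M = m/sqrt(W^2), N = n/sqrt(W^2)
H = (E*n - 2*F*m + G*l) / (2*(EG - F^2)*sqrt(W^2)); E*n - 2*F*m + G*l = -2239/288, EG - F^2 = 269/72, so H = (-2239/2152)/sqrt(269/72)

Answer: H = -6717*sqrt(538)/289444


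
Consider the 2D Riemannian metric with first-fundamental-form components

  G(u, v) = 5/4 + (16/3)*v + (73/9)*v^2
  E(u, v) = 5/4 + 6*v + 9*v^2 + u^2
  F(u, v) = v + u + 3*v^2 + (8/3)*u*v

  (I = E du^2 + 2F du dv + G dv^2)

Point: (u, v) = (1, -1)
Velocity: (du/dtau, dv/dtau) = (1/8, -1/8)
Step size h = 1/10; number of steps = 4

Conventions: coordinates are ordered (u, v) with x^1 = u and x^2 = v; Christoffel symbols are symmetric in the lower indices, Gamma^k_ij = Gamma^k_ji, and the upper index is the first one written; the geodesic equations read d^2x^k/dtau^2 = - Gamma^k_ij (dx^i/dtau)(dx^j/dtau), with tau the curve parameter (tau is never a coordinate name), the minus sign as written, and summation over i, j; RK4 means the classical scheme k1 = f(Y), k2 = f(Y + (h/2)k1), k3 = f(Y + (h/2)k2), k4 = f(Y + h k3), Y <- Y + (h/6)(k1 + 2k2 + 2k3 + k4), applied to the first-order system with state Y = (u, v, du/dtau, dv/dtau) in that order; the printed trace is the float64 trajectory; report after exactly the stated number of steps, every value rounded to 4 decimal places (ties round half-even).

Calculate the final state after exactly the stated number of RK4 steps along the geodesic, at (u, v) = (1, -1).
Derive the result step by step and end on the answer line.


f(Y) = (du/dtau, dv/dtau, -Gamma^u_ij Y'^i Y'^j, -Gamma^v_ij Y'^i Y'^j) with the Gammas evaluated at the stage position; h = 0.100000; intermediate values shown to 6 dp
step 0: u = 1.0000, v = -1.0000, du/dtau = 0.1250, dv/dtau = -0.1250
step 1:
  k1: at (u, v) = (1.000000, -1.000000), (du/dtau, dv/dtau) = (0.125000, -0.125000); Gamma_uuu = 0.122813, Gamma_uuv = -1.148894, Gamma_uvv = -0.360515, Gamma_vuu = 1.065698, Gamma_vuv = 0.095081, Gamma_vvv = -1.321888; k1 = (0.125000, -0.125000, -0.032189, 0.006974)
  k2: at (u, v) = (1.006250, -1.006250), (du/dtau, dv/dtau) = (0.123391, -0.124651); Gamma_uuu = 0.121643, Gamma_uuv = -1.140519, Gamma_uvv = -0.358070, Gamma_vuu = 1.057544, Gamma_vuv = 0.093976, Gamma_vvv = -1.312033; k2 = (0.123391, -0.124651, -0.031373, 0.007176)
  k3: at (u, v) = (1.006170, -1.006233), (du/dtau, dv/dtau) = (0.123431, -0.124641); Gamma_uuu = 0.121616, Gamma_uuv = -1.140574, Gamma_uvv = -0.358091, Gamma_vuu = 1.057566, Gamma_vuv = 0.094011, Gamma_vvv = -1.312050; k3 = (0.123431, -0.124641, -0.031384, 0.007164)
  k4: at (u, v) = (1.012343, -1.012464), (du/dtau, dv/dtau) = (0.121862, -0.124284); Gamma_uuu = 0.120444, Gamma_uuv = -1.132359, Gamma_uvv = -0.355695, Gamma_vuu = 1.049543, Gamma_vuv = 0.092959, Gamma_vvv = -1.302340; k4 = (0.121862, -0.124284, -0.030594, 0.007346)
  Y <- Y + (h/6)(k1 + 2k2 + 2k3 + k4): u = 1.0123, v = -1.0125, du/dtau = 0.1219, dv/dtau = -0.1243
step 2:
  k1: at (u, v) = (1.012342, -1.012464), (du/dtau, dv/dtau) = (0.121862, -0.124283); Gamma_uuu = 0.120443, Gamma_uuv = -1.132359, Gamma_uvv = -0.355695, Gamma_vuu = 1.049543, Gamma_vuv = 0.092960, Gamma_vvv = -1.302339; k1 = (0.121862, -0.124283, -0.030594, 0.007346)
  k2: at (u, v) = (1.018435, -1.018679), (du/dtau, dv/dtau) = (0.120332, -0.123916); Gamma_uuu = 0.119266, Gamma_uuv = -1.124302, Gamma_uvv = -0.353348, Gamma_vuu = 1.041646, Gamma_vuv = 0.091962, Gamma_vvv = -1.292768; k2 = (0.120332, -0.123916, -0.029830, 0.007510)
  k3: at (u, v) = (1.018358, -1.018660), (du/dtau, dv/dtau) = (0.120370, -0.123908); Gamma_uuu = 0.119242, Gamma_uuv = -1.124354, Gamma_uvv = -0.353368, Gamma_vuu = 1.041669, Gamma_vuv = 0.091994, Gamma_vvv = -1.292787; k3 = (0.120370, -0.123908, -0.029841, 0.007500)
  k4: at (u, v) = (1.024379, -1.024855), (du/dtau, dv/dtau) = (0.118878, -0.123533); Gamma_uuu = 0.118067, Gamma_uuv = -1.116447, Gamma_uvv = -0.351065, Gamma_vuu = 1.033899, Gamma_vuv = 0.091044, Gamma_vvv = -1.283358; k4 = (0.118878, -0.123533, -0.029102, 0.007648)
  Y <- Y + (h/6)(k1 + 2k2 + 2k3 + k4): u = 1.0244, v = -1.0249, du/dtau = 0.1189, dv/dtau = -0.1235
step 3:
  k1: at (u, v) = (1.024377, -1.024856), (du/dtau, dv/dtau) = (0.118878, -0.123533); Gamma_uuu = 0.118066, Gamma_uuv = -1.116447, Gamma_uvv = -0.351065, Gamma_vuu = 1.033898, Gamma_vuv = 0.091044, Gamma_vvv = -1.283357; k1 = (0.118878, -0.123533, -0.029102, 0.007648)
  k2: at (u, v) = (1.030321, -1.031032), (du/dtau, dv/dtau) = (0.117423, -0.123151); Gamma_uuu = 0.116888, Gamma_uuv = -1.108689, Gamma_uvv = -0.348808, Gamma_vuu = 1.026252, Gamma_vuv = 0.090142, Gamma_vvv = -1.274065; k2 = (0.117423, -0.123151, -0.028386, 0.007780)
  k3: at (u, v) = (1.030249, -1.031013), (du/dtau, dv/dtau) = (0.117458, -0.123144); Gamma_uuu = 0.116868, Gamma_uuv = -1.108738, Gamma_uvv = -0.348827, Gamma_vuu = 1.026275, Gamma_vuv = 0.090171, Gamma_vvv = -1.274086; k3 = (0.117458, -0.123144, -0.028397, 0.007770)
  k4: at (u, v) = (1.036123, -1.037170), (du/dtau, dv/dtau) = (0.116038, -0.122756); Gamma_uuu = 0.115694, Gamma_uuv = -1.101123, Gamma_uvv = -0.346611, Gamma_vuu = 1.018750, Gamma_vuv = 0.089310, Gamma_vvv = -1.264932; k4 = (0.116038, -0.122756, -0.027704, 0.007888)
  Y <- Y + (h/6)(k1 + 2k2 + 2k3 + k4): u = 1.0361, v = -1.0372, du/dtau = 0.1160, dv/dtau = -0.1228
step 4:
  k1: at (u, v) = (1.036122, -1.037170), (du/dtau, dv/dtau) = (0.116038, -0.122756); Gamma_uuu = 0.115693, Gamma_uuv = -1.101123, Gamma_uvv = -0.346611, Gamma_vuu = 1.018750, Gamma_vuv = 0.089311, Gamma_vvv = -1.264931; k1 = (0.116038, -0.122756, -0.027704, 0.007888)
  k2: at (u, v) = (1.041924, -1.043308), (du/dtau, dv/dtau) = (0.114653, -0.122361); Gamma_uuu = 0.114520, Gamma_uuv = -1.093648, Gamma_uvv = -0.344438, Gamma_vuu = 1.011345, Gamma_vuv = 0.088493, Gamma_vvv = -1.255912; k2 = (0.114653, -0.122361, -0.027034, 0.007992)
  k3: at (u, v) = (1.041855, -1.043288), (du/dtau, dv/dtau) = (0.114686, -0.122356); Gamma_uuu = 0.114502, Gamma_uuv = -1.093694, Gamma_uvv = -0.344455, Gamma_vuu = 1.011368, Gamma_vuv = 0.088519, Gamma_vvv = -1.255933; k3 = (0.114686, -0.122356, -0.027044, 0.007984)
  k4: at (u, v) = (1.047591, -1.049406), (du/dtau, dv/dtau) = (0.113334, -0.121957); Gamma_uuu = 0.113334, Gamma_uuv = -1.086353, Gamma_uvv = -0.342321, Gamma_vuu = 1.004081, Gamma_vuv = 0.087738, Gamma_vvv = -1.247048; k4 = (0.113334, -0.121957, -0.026395, 0.008077)
  Y <- Y + (h/6)(k1 + 2k2 + 2k3 + k4): u = 1.0476, v = -1.0494, du/dtau = 0.1133, dv/dtau = -0.1220

Answer: u = 1.0476, v = -1.0494, du/dtau = 0.1133, dv/dtau = -0.1220


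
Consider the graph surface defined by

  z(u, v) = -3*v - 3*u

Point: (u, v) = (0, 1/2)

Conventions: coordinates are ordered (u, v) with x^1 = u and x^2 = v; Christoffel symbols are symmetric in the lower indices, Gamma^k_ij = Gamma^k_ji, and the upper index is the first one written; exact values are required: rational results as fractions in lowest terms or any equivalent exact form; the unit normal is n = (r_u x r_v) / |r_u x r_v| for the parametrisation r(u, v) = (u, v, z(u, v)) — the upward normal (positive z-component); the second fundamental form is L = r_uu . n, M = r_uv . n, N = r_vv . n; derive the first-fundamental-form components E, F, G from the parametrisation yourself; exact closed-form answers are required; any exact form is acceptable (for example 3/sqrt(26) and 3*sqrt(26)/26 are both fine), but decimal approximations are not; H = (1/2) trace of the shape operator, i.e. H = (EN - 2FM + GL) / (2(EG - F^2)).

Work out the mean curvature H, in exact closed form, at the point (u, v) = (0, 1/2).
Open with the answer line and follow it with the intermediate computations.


Answer: H = 0

z_u = -3, z_v = -3, z_uu = 0, z_uv = 0, z_vv = 0
E = 10, F = 9, G = 10; answer radicand W^2 = 19
unnormalised second-form numerators: l = 0, m = 0, n = 0; L = l/sqrt(19), and similarly M = m/sqrt(W^2), N = n/sqrt(W^2)
H = (E*n - 2*F*m + G*l) / (2*(EG - F^2)*sqrt(W^2)); E*n - 2*F*m + G*l = 0, EG - F^2 = 19, so H = (0)/sqrt(19)


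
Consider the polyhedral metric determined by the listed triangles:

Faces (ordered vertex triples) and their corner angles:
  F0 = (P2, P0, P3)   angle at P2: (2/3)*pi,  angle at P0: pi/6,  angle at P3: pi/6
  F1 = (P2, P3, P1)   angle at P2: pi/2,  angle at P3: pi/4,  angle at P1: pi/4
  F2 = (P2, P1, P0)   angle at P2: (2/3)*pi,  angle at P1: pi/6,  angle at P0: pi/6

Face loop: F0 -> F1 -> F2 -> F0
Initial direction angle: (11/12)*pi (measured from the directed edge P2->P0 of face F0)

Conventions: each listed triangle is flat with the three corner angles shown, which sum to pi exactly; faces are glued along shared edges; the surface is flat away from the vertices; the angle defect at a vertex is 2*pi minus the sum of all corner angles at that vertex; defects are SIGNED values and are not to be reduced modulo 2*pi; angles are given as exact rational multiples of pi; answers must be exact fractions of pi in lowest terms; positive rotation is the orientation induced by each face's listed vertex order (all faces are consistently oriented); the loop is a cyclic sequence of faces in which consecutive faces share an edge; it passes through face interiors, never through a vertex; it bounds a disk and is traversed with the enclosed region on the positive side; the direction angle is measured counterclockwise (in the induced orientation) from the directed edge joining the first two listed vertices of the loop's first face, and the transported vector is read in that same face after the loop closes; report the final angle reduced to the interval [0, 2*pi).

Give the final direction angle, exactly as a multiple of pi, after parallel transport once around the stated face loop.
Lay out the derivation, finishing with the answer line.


enclosed vertex P2: corner angles sum to (11/6)*pi, defect = 2*pi - (11/6)*pi = pi/6
final direction = starting direction + enclosed defect total, reduced mod 2*pi (induced orientation)
final angle = (11/12)*pi + pi/6 = (13/12)*pi (mod 2*pi)

Answer: final direction angle = (13/12)*pi


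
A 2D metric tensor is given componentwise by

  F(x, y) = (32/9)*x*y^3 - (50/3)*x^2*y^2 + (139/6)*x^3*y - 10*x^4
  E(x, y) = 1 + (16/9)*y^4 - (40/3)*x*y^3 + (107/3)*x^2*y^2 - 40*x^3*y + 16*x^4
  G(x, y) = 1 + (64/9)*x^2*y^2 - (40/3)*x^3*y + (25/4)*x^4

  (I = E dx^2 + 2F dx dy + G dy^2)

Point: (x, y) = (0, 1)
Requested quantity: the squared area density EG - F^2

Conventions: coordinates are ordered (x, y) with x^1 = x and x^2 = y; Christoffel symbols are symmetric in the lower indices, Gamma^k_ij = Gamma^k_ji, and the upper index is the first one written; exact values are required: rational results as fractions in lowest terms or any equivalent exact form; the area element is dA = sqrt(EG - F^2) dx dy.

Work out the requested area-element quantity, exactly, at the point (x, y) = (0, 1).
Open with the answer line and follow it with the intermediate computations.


Answer: EG - F^2 = 25/9

E = 25/9, F = 0, G = 1; EG - F^2 = 25/9


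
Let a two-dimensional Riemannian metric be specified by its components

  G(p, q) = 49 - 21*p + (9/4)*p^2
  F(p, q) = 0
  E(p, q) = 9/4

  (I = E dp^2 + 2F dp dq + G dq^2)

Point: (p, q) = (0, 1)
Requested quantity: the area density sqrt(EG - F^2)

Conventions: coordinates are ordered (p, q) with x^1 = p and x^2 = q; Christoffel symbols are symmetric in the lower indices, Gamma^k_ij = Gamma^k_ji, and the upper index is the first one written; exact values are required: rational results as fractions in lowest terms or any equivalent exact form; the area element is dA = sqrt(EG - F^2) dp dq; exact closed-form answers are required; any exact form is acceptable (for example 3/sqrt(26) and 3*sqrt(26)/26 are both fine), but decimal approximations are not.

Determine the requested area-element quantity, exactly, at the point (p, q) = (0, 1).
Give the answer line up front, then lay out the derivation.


Answer: sqrt(EG - F^2) = 21/2

E = 9/4, F = 0, G = 49; EG - F^2 = 441/4


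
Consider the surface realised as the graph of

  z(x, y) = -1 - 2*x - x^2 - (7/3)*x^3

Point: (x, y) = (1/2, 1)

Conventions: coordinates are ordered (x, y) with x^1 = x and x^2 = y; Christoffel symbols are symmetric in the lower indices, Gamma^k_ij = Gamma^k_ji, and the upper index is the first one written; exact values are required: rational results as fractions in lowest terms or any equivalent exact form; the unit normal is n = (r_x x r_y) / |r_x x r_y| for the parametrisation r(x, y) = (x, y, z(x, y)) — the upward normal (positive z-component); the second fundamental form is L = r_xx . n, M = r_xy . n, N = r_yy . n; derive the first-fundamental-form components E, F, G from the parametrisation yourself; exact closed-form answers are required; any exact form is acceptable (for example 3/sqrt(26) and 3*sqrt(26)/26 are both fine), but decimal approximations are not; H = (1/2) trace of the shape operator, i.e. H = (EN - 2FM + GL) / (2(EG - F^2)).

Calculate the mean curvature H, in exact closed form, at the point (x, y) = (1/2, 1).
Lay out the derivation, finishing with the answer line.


z_x = -19/4, z_y = 0, z_xx = -9, z_xy = 0, z_yy = 0
E = 377/16, F = 0, G = 1; answer radicand W^2 = 377/16
unnormalised second-form numerators: l = -9, m = 0, n = 0; L = l/sqrt(377/16), and similarly M = m/sqrt(W^2), N = n/sqrt(W^2)
H = (E*n - 2*F*m + G*l) / (2*(EG - F^2)*sqrt(W^2)); E*n - 2*F*m + G*l = -9, EG - F^2 = 377/16, so H = (-72/377)/sqrt(377/16)

Answer: H = -288*sqrt(377)/142129


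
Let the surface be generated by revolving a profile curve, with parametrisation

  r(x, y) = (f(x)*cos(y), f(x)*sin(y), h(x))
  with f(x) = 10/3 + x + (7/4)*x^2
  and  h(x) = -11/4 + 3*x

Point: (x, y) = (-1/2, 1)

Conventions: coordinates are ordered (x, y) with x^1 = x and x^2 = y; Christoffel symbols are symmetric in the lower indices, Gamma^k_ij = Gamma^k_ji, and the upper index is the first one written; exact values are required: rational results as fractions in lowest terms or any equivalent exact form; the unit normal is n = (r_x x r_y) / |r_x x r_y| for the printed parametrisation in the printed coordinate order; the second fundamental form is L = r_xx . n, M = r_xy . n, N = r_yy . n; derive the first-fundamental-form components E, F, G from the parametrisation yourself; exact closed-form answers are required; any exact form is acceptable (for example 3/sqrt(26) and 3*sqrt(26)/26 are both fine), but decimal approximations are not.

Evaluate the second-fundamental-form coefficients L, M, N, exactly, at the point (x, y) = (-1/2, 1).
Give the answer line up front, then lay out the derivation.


Answer: L = -14*sqrt(17)/17, M = 0, N = 157*sqrt(17)/204

f = 157/48, f' = -3/4, f'' = 7/2, h' = 3, h'' = 0
E = 153/16, F = 0, G = 24649/2304; answer radicand W^2 = 153/16
unnormalised second-form numerators: l = -21/2, m = 0, n = 157/16; L = l/sqrt(153/16), and similarly M = m/sqrt(W^2), N = n/sqrt(W^2)


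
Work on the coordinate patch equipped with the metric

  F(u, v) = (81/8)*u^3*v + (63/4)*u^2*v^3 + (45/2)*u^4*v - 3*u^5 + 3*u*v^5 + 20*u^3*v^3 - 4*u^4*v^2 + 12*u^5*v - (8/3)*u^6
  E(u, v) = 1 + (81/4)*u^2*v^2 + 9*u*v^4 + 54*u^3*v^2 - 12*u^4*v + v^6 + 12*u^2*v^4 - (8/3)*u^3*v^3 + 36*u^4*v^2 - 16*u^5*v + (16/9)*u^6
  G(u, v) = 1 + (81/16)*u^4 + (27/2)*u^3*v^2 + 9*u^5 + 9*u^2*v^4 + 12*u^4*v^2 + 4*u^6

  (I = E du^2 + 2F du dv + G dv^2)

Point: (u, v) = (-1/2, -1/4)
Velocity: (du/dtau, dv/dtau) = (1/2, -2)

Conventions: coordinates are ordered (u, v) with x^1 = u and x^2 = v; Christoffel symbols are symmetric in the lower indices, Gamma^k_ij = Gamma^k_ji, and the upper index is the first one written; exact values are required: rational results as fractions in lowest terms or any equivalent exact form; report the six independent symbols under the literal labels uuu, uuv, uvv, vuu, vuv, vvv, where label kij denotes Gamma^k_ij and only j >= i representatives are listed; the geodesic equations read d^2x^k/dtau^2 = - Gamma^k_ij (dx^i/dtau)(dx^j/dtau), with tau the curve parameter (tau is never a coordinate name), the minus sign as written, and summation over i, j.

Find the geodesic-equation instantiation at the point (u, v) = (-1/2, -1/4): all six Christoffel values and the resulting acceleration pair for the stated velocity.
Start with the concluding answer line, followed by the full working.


Answer: Gamma_uuu = -7800/42853, Gamma_uuv = -7020/42853, Gamma_uvv = 9360/42853, Gamma_vuu = -5040/42853, Gamma_vuv = -4536/42853, Gamma_vvv = 6048/42853; accelerations (d^2u/dtau^2, d^2v/dtau^2) = (-49530/42853, -32004/42853)

E = 41089/36864, F = 455/6144, G = 1073/1024 at the point
E_u = -325/768, E_v = -195/512, F_u = -335/1024, F_v = 67/512, G_u = -63/256, G_v = 21/64
EG - F^2 = 42853/36864;  g^inv = (36864/42853) * [[1073/1024, -455/6144], [-455/6144, 41089/36864]]
first-kind symbols [ij,l] = (1/2)(d_i g_jl + d_j g_il - d_l g_ij): [uu,u] = E_u/2 = -325/1536, [uu,v] = F_u - E_v/2 = -35/256, [uv,u] = E_v/2 = -195/1024, [uv,v] = G_u/2 = -63/512, [vv,u] = F_v - G_u/2 = 65/256, [vv,v] = G_v/2 = 21/128
Gamma^u_ij = (G*[ij,u] - F*[ij,v])/(EG - F^2), Gamma^v_ij = (E*[ij,v] - F*[ij,u])/(EG - F^2)
Gamma_uuu = -7800/42853, Gamma_uuv = -7020/42853, Gamma_uvv = 9360/42853, Gamma_vuu = -5040/42853, Gamma_vuv = -4536/42853, Gamma_vvv = 6048/42853
d^2u/dtau^2 = -(Gamma_uuu*(1/2)^2 + 2*Gamma_uuv*(1/2)*(-2) + Gamma_uvv*(-2)^2) = -49530/42853
d^2v/dtau^2 = -(Gamma_vuu*(1/2)^2 + 2*Gamma_vuv*(1/2)*(-2) + Gamma_vvv*(-2)^2) = -32004/42853


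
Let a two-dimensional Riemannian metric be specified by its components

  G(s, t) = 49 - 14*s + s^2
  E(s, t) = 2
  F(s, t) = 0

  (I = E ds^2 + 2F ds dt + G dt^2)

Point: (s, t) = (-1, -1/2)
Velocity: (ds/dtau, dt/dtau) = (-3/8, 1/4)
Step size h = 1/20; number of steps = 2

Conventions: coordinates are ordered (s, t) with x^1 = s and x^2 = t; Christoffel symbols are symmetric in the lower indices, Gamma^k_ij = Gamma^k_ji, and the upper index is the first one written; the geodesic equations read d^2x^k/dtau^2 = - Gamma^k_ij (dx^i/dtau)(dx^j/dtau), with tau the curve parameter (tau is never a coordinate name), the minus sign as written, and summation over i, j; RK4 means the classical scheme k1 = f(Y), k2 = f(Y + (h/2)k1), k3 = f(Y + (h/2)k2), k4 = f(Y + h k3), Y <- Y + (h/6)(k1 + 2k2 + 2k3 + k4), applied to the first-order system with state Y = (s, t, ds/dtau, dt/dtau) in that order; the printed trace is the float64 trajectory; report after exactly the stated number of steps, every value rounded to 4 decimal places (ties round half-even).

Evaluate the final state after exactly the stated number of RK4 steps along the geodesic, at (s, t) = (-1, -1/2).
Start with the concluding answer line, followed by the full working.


Answer: s = -1.0387, t = -0.4751, ds/dtau = -0.3998, dt/dtau = 0.2476

f(Y) = (ds/dtau, dt/dtau, -Gamma^s_ij Y'^i Y'^j, -Gamma^t_ij Y'^i Y'^j) with the Gammas evaluated at the stage position; h = 0.050000; intermediate values shown to 6 dp
step 0: s = -1.0000, t = -0.5000, ds/dtau = -0.3750, dt/dtau = 0.2500
step 1:
  k1: at (s, t) = (-1.000000, -0.500000), (ds/dtau, dt/dtau) = (-0.375000, 0.250000); Gamma_sss = 0.000000, Gamma_sst = 0.000000, Gamma_stt = 4.000000, Gamma_tss = 0.000000, Gamma_tst = -0.125000, Gamma_ttt = 0.000000; k1 = (-0.375000, 0.250000, -0.250000, -0.023438)
  k2: at (s, t) = (-1.009375, -0.493750), (ds/dtau, dt/dtau) = (-0.381250, 0.249414); Gamma_sss = 0.000000, Gamma_sst = 0.000000, Gamma_stt = 4.004688, Gamma_tss = 0.000000, Gamma_tst = -0.124854, Gamma_ttt = 0.000000; k2 = (-0.381250, 0.249414, -0.249121, -0.023744)
  k3: at (s, t) = (-1.009531, -0.493765), (ds/dtau, dt/dtau) = (-0.381228, 0.249406); Gamma_sss = 0.000000, Gamma_sst = 0.000000, Gamma_stt = 4.004766, Gamma_tss = 0.000000, Gamma_tst = -0.124851, Gamma_ttt = 0.000000; k3 = (-0.381228, 0.249406, -0.249111, -0.023742)
  k4: at (s, t) = (-1.019061, -0.487530), (ds/dtau, dt/dtau) = (-0.387456, 0.248813); Gamma_sss = 0.000000, Gamma_sst = 0.000000, Gamma_stt = 4.009531, Gamma_tss = 0.000000, Gamma_tst = -0.124703, Gamma_ttt = 0.000000; k4 = (-0.387456, 0.248813, -0.248221, -0.024044)
  Y <- Y + (h/6)(k1 + 2k2 + 2k3 + k4): s = -1.0191, t = -0.4875, ds/dtau = -0.3875, dt/dtau = 0.2488
step 2:
  k1: at (s, t) = (-1.019062, -0.487530), (ds/dtau, dt/dtau) = (-0.387456, 0.248813); Gamma_sss = 0.000000, Gamma_sst = 0.000000, Gamma_stt = 4.009531, Gamma_tss = 0.000000, Gamma_tst = -0.124703, Gamma_ttt = 0.000000; k1 = (-0.387456, 0.248813, -0.248221, -0.024044)
  k2: at (s, t) = (-1.028748, -0.481309), (ds/dtau, dt/dtau) = (-0.393661, 0.248212); Gamma_sss = 0.000000, Gamma_sst = 0.000000, Gamma_stt = 4.014374, Gamma_tss = 0.000000, Gamma_tst = -0.124552, Gamma_ttt = 0.000000; k2 = (-0.393661, 0.248212, -0.247322, -0.024340)
  k3: at (s, t) = (-1.028903, -0.481324), (ds/dtau, dt/dtau) = (-0.393639, 0.248204); Gamma_sss = 0.000000, Gamma_sst = 0.000000, Gamma_stt = 4.014452, Gamma_tss = 0.000000, Gamma_tst = -0.124550, Gamma_ttt = 0.000000; k3 = (-0.393639, 0.248204, -0.247312, -0.024338)
  k4: at (s, t) = (-1.038744, -0.475119), (ds/dtau, dt/dtau) = (-0.399821, 0.247596); Gamma_sss = 0.000000, Gamma_sst = 0.000000, Gamma_stt = 4.019372, Gamma_tss = 0.000000, Gamma_tst = -0.124398, Gamma_ttt = 0.000000; k4 = (-0.399821, 0.247596, -0.246403, -0.024629)
  Y <- Y + (h/6)(k1 + 2k2 + 2k3 + k4): s = -1.0387, t = -0.4751, ds/dtau = -0.3998, dt/dtau = 0.2476


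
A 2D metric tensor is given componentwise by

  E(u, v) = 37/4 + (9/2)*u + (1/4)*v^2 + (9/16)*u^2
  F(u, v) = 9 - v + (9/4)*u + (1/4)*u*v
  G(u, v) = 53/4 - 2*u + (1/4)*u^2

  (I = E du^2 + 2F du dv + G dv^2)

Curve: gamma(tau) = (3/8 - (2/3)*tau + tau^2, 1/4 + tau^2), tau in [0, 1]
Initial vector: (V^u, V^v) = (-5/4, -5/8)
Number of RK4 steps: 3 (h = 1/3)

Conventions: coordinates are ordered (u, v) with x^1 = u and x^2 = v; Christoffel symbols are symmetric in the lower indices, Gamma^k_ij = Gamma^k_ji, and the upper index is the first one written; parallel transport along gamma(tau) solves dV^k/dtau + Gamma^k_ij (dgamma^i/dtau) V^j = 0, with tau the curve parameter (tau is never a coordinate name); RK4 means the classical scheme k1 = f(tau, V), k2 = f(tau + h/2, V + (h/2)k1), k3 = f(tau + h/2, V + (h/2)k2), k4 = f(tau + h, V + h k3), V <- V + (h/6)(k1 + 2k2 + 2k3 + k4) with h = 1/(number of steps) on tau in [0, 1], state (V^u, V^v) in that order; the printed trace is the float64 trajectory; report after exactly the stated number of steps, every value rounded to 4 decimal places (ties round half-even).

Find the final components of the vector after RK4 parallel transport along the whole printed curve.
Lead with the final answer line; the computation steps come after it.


Answer: V^u = -0.9280, V^v = -0.9053

gamma'(tau) = (-2/3 + 2*tau, 2*tau); f(tau, V)^k = -Gamma^k_ij(gamma(tau)) gamma'^i(tau) V^j; h = 1/3; intermediate values shown to 6 dp
curve data and Christoffel symbols at the stage parameters:
  tau = 0.000000: gamma = (0.375000, 0.250000), gamma' = (-0.666667, 0.000000); Gamma_uuu = 0.201080, Gamma_uuv = 0.207400, Gamma_uvv = 0.000000, Gamma_vuu = 0.025223, Gamma_vuv = -0.231418, Gamma_vvv = 0.000000
  tau = 0.166667: gamma = (0.291667, 0.277778), gamma' = (-0.333333, 0.333333); Gamma_uuu = 0.203780, Gamma_uuv = 0.206191, Gamma_uvv = 0.000000, Gamma_vuu = 0.026381, Gamma_vuv = -0.225806, Gamma_vvv = 0.000000
  tau = 0.333333: gamma = (0.263889, 0.361111), gamma' = (0.000000, 0.666667); Gamma_uuu = 0.201820, Gamma_uuv = 0.203225, Gamma_uvv = 0.000000, Gamma_vuu = 0.029974, Gamma_vuv = -0.220978, Gamma_vvv = 0.000000
  tau = 0.500000: gamma = (0.291667, 0.500000), gamma' = (0.333333, 1.000000); Gamma_uuu = 0.195360, Gamma_uuv = 0.198552, Gamma_uvv = 0.000000, Gamma_vuu = 0.035791, Gamma_vuv = -0.216924, Gamma_vvv = 0.000000
  tau = 0.666667: gamma = (0.375000, 0.694444), gamma' = (0.666667, 1.333333); Gamma_uuu = 0.184930, Gamma_uuv = 0.192443, Gamma_uvv = 0.000000, Gamma_vuu = 0.043556, Gamma_vuv = -0.213759, Gamma_vvv = 0.000000
  tau = 0.833333: gamma = (0.513889, 0.944444), gamma' = (1.000000, 1.666667); Gamma_uuu = 0.171329, Gamma_uuv = 0.185343, Gamma_uvv = 0.000000, Gamma_vuu = 0.052975, Gamma_vuv = -0.211695, Gamma_vvv = 0.000000
  tau = 1.000000: gamma = (0.708333, 1.250000), gamma' = (1.333333, 2.000000); Gamma_uuu = 0.155463, Gamma_uuv = 0.177791, Gamma_uvv = 0.000000, Gamma_vuu = 0.063801, Gamma_vuv = -0.211017, Gamma_vvv = 0.000000
step 0: V^u = -1.2500, V^v = -0.6250
step 1: k1 = (-0.253984, 0.075405), k2 = (-0.041054, -0.062540), k3 = (-0.042663, -0.057826), k4 = (0.171281, -0.186243); V <- V + (h/6)(k1 + 2k2 + 2k3 + k4): V^u = -1.2639, V^v = -0.6445
step 2: k1 = (0.171237, -0.186195), k2 = (0.370441, -0.302089), k3 = (0.362965, -0.296680), k4 = (0.529544, -0.398498); V <- V + (h/6)(k1 + 2k2 + 2k3 + k4): V^u = -1.1435, V^v = -0.7435
step 3: k1 = (0.529774, -0.398660), k2 = (0.656858, -0.487866), k3 = (0.649442, -0.484663), k4 = (0.736331, -0.567021); V <- V + (h/6)(k1 + 2k2 + 2k3 + k4): V^u = -0.9280, V^v = -0.9053


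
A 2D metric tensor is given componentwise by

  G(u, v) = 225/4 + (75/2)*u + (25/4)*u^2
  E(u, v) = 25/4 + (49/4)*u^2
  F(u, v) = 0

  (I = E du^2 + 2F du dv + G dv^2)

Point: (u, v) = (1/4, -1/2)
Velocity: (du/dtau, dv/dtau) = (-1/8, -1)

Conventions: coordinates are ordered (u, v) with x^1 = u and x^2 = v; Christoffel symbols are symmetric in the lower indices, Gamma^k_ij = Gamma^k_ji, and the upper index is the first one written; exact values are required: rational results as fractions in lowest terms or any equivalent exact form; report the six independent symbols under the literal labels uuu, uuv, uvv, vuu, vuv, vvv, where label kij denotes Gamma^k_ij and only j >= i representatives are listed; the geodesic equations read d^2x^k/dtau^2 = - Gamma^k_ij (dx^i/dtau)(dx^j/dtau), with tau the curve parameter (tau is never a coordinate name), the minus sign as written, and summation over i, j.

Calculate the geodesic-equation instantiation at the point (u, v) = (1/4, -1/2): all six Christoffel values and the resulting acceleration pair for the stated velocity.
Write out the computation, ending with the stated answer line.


E = 449/64, F = 0, G = 4225/64 at the point
E_u = 49/8, E_v = 0, F_u = 0, F_v = 0, G_u = 325/8, G_v = 0
EG - F^2 = 1897025/4096;  g^inv = (4096/1897025) * [[4225/64, 0], [0, 449/64]]
first-kind symbols [ij,l] = (1/2)(d_i g_jl + d_j g_il - d_l g_ij): [uu,u] = E_u/2 = 49/16, [uu,v] = F_u - E_v/2 = 0, [uv,u] = E_v/2 = 0, [uv,v] = G_u/2 = 325/16, [vv,u] = F_v - G_u/2 = -325/16, [vv,v] = G_v/2 = 0
Gamma^u_ij = (G*[ij,u] - F*[ij,v])/(EG - F^2), Gamma^v_ij = (E*[ij,v] - F*[ij,u])/(EG - F^2)
Gamma_uuu = 196/449, Gamma_uuv = 0, Gamma_uvv = -1300/449, Gamma_vuu = 0, Gamma_vuv = 4/13, Gamma_vvv = 0
d^2u/dtau^2 = -(Gamma_uuu*(-1/8)^2 + 2*Gamma_uuv*(-1/8)*(-1) + Gamma_uvv*(-1)^2) = 20751/7184
d^2v/dtau^2 = -(Gamma_vuu*(-1/8)^2 + 2*Gamma_vuv*(-1/8)*(-1) + Gamma_vvv*(-1)^2) = -1/13

Answer: Gamma_uuu = 196/449, Gamma_uuv = 0, Gamma_uvv = -1300/449, Gamma_vuu = 0, Gamma_vuv = 4/13, Gamma_vvv = 0; accelerations (d^2u/dtau^2, d^2v/dtau^2) = (20751/7184, -1/13)


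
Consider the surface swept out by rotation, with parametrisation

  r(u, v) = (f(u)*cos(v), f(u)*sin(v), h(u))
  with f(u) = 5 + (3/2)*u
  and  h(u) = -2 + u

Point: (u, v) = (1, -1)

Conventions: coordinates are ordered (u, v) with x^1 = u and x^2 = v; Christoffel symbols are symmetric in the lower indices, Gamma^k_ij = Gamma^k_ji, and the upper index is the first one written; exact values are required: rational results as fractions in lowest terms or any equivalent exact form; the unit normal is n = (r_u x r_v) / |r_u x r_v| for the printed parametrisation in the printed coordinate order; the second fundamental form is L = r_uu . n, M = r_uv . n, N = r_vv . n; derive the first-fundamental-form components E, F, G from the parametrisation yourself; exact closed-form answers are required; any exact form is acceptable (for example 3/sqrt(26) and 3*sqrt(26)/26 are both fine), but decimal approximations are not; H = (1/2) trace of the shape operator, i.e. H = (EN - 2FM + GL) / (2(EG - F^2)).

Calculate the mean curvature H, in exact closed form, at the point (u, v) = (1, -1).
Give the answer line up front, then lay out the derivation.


Answer: H = 2*sqrt(13)/169

f = 13/2, f' = 3/2, f'' = 0, h' = 1, h'' = 0
E = 13/4, F = 0, G = 169/4; answer radicand W^2 = 13/4
unnormalised second-form numerators: l = 0, m = 0, n = 13/2; L = l/sqrt(13/4), and similarly M = m/sqrt(W^2), N = n/sqrt(W^2)
H = (E*n - 2*F*m + G*l) / (2*(EG - F^2)*sqrt(W^2)); E*n - 2*F*m + G*l = 169/8, EG - F^2 = 2197/16, so H = (1/13)/sqrt(13/4)


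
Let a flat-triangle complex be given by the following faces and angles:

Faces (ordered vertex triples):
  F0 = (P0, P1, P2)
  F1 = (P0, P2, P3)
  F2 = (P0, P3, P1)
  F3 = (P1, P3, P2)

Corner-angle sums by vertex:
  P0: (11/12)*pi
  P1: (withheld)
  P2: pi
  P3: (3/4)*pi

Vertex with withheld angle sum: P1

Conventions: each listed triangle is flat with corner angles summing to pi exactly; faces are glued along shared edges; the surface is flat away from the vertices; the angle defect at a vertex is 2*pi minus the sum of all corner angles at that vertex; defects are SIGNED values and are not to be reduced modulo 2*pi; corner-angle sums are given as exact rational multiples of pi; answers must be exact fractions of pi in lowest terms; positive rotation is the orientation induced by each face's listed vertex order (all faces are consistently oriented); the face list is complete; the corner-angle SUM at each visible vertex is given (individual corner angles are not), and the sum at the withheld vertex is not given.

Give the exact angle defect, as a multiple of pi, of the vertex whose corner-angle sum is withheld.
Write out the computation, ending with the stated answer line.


V = 4, E = 6, F = 4; chi = V - E + F = 2
Gauss-Bonnet: total defect = 2*pi*chi = 4*pi; visible defects sum to (10/3)*pi

Answer: defect(P1) = (2/3)*pi


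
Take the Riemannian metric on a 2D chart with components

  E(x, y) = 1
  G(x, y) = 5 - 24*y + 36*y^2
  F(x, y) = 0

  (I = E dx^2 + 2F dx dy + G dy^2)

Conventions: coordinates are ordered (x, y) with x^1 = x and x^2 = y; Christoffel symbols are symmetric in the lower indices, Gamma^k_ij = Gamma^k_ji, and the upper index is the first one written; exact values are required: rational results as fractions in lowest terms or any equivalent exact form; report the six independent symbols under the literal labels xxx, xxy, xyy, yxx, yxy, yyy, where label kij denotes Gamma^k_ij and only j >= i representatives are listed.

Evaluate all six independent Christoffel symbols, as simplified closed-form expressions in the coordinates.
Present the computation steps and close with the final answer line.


E = 1; F = 0; G = 5 - 24*y + 36*y^2
Gamma^k_ij = (1/2) g^{kl} (d_i g_jl + d_j g_il - d_l g_ij), with g^inv = (1/(EG-F^2)) [[G, -F], [-F, E]]
first partials: E_x = 0, E_y = 0, F_x = 0, F_y = 0, G_x = 0, G_y = -24 + 72*y
D = EG - F^2 = 5 - 24*y + 36*y^2
expanded: Gamma^x_xx = (G E_x - 2F F_x + F E_y)/(2D), Gamma^x_xy = (G E_y - F G_x)/(2D), Gamma^x_yy = (2G F_y - G G_x - F G_y)/(2D), Gamma^y_xx = (2E F_x - E E_y - F E_x)/(2D), Gamma^y_xy = (E G_x - F E_y)/(2D), Gamma^y_yy = (E G_y - 2F F_y + F G_x)/(2D); substitute and cancel common factors

Answer: Gamma_xxx = 0, Gamma_xxy = 0, Gamma_xyy = 0, Gamma_yxx = 0, Gamma_yxy = 0, Gamma_yyy = (36*y - 12)/(36*y^2 - 24*y + 5)


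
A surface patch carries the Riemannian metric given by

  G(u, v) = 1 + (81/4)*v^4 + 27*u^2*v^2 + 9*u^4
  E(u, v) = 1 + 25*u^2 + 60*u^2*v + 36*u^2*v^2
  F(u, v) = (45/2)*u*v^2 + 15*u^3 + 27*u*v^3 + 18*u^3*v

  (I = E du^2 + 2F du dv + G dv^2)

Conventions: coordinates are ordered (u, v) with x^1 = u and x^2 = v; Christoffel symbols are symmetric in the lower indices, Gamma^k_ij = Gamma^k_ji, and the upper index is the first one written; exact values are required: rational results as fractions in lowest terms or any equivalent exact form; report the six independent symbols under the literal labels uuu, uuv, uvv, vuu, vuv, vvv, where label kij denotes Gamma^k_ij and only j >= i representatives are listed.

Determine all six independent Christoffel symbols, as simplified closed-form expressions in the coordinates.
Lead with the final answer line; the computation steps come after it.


Answer: Gamma_uuu = (144*u*v^2 + 240*u*v + 100*u)/(36*u^4 + 252*u^2*v^2 + 240*u^2*v + 100*u^2 + 81*v^4 + 4), Gamma_uuv = (144*u^2*v + 120*u^2)/(36*u^4 + 252*u^2*v^2 + 240*u^2*v + 100*u^2 + 81*v^4 + 4), Gamma_uvv = (216*u*v^2 + 180*u*v)/(36*u^4 + 252*u^2*v^2 + 240*u^2*v + 100*u^2 + 81*v^4 + 4), Gamma_vuu = (72*u^2*v + 60*u^2 + 108*v^3 + 90*v^2)/(36*u^4 + 252*u^2*v^2 + 240*u^2*v + 100*u^2 + 81*v^4 + 4), Gamma_vuv = (72*u^3 + 108*u*v^2)/(36*u^4 + 252*u^2*v^2 + 240*u^2*v + 100*u^2 + 81*v^4 + 4), Gamma_vvv = (108*u^2*v + 162*v^3)/(36*u^4 + 252*u^2*v^2 + 240*u^2*v + 100*u^2 + 81*v^4 + 4)

E = 1 + 25*u^2 + 60*u^2*v + 36*u^2*v^2; F = (45/2)*u*v^2 + 15*u^3 + 27*u*v^3 + 18*u^3*v; G = 1 + (81/4)*v^4 + 27*u^2*v^2 + 9*u^4
Gamma^k_ij = (1/2) g^{kl} (d_i g_jl + d_j g_il - d_l g_ij), with g^inv = (1/(EG-F^2)) [[G, -F], [-F, E]]
first partials: E_u = 50*u + 120*u*v + 72*u*v^2, E_v = 60*u^2 + 72*u^2*v, F_u = (45/2)*v^2 + 45*u^2 + 27*v^3 + 54*u^2*v, F_v = 45*u*v + 81*u*v^2 + 18*u^3, G_u = 54*u*v^2 + 36*u^3, G_v = 81*v^3 + 54*u^2*v
D = EG - F^2 = 1 + 25*u^2 + 60*u^2*v + (81/4)*v^4 + 63*u^2*v^2 + 9*u^4
expanded: Gamma^u_uu = (G E_u - 2F F_u + F E_v)/(2D), Gamma^u_uv = (G E_v - F G_u)/(2D), Gamma^u_vv = (2G F_v - G G_u - F G_v)/(2D), Gamma^v_uu = (2E F_u - E E_v - F E_u)/(2D), Gamma^v_uv = (E G_u - F E_v)/(2D), Gamma^v_vv = (E G_v - 2F F_v + F G_u)/(2D); substitute and cancel common factors


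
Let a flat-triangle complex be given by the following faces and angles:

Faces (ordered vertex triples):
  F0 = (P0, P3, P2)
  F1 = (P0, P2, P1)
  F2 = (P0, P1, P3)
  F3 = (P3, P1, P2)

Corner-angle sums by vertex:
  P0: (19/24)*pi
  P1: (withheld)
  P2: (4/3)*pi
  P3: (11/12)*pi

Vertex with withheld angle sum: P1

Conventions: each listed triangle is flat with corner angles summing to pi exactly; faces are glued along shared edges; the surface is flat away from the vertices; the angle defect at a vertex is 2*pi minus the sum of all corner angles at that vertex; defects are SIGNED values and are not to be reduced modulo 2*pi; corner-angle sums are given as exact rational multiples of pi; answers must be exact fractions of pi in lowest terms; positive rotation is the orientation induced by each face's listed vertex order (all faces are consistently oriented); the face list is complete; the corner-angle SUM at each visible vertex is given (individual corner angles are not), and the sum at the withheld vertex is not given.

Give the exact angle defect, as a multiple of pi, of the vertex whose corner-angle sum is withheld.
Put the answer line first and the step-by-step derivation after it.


Answer: defect(P1) = (25/24)*pi

V = 4, E = 6, F = 4; chi = V - E + F = 2
Gauss-Bonnet: total defect = 2*pi*chi = 4*pi; visible defects sum to (71/24)*pi
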